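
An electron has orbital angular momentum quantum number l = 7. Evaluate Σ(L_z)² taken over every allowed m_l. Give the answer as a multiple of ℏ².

Σ(L_z)² = 280 ℏ²

The allowed m_l values are -7, -6, -5, -4, -3, -2, -1, 0, 1, 2, 3, 4, 5, 6, 7.
Σ m_l² = l(l+1)(2l+1)/3 = 7·8·15/3 = 280.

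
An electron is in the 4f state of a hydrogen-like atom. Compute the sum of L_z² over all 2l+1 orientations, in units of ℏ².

Σ(L_z)² = 28 ℏ²

4f means n = 4, l = 3.
m_l ∈ {-3, -2, -1, 0, 1, 2, 3}.
Σ m_l² = 2·(1 + 4 + 9) = 28.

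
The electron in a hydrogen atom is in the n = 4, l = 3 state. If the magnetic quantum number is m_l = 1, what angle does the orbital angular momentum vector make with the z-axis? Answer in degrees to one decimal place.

|L| = √(l(l+1)) ℏ = 2√3 ℏ.
L_z = m_l ℏ = 1ℏ.
cos θ = L_z/|L| = 1/√12, so θ ≈ 73.2°.

θ ≈ 73.2°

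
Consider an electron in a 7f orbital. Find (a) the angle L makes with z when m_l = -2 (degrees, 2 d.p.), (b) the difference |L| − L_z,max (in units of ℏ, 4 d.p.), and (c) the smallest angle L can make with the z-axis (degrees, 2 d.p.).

θ(m_l=-2) ≈ 125.26°; |L|−L_z,max ≈ 0.4641ℏ; θ_min ≈ 30.00°

7f means n = 7, l = 3.
For m_l = -2: cos θ = -2/√12, θ ≈ 125.26°.
|L| − L_z,max = (2√3 − 3)ℏ ≈ 0.4641ℏ.
cos θ_min = 3/√12, so θ_min ≈ 30.00°.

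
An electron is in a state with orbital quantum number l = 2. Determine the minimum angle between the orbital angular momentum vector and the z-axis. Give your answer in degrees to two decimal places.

|L| = ℏ√(l(l+1)) = √6 ℏ.
The smallest angle corresponds to the largest L_z, i.e. m_l = l = 2, giving L_z = 2ℏ.
cos θ_min = 2/√6, so θ_min ≈ 35.26°.

θ_min ≈ 35.26°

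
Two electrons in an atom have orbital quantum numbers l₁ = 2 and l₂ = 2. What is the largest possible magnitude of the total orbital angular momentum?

|L_tot|_max = 2√5 ℏ ≈ 4.472ℏ

By the triangle rule, |l₁ − l₂| ≤ L ≤ l₁ + l₂.
Allowed values: L = 0, 1, 2, 3, 4.
The largest magnitude corresponds to L = 4: |L_tot| = ℏ√(4·5) = 2√5 ℏ.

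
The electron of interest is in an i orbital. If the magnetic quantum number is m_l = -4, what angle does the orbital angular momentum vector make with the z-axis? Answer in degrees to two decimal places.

θ ≈ 128.11°

An i state has l = 6.
|L| = ℏ√(l(l+1)) = √42 ℏ.
L_z = m_l ℏ = −4ℏ.
cos θ = L_z/|L| = -4/√42, so θ ≈ 128.11°.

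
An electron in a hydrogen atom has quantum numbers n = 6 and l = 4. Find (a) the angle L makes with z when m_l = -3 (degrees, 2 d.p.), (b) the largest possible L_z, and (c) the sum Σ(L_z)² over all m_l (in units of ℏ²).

θ(m_l=-3) ≈ 132.13°; L_z,max = 4ℏ; Σ(L_z)² = 60 ℏ²

For m_l = -3: cos θ = -3/√20, θ ≈ 132.13°.
L_z,max = lℏ = 4ℏ.
Σ m_l² = 60, so Σ(L_z)² = 60 ℏ².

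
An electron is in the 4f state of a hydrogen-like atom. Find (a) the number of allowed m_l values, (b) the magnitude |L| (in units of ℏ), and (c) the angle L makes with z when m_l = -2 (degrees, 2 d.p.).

7 values; |L| = 2√3 ℏ ≈ 3.464ℏ; θ(m_l=-2) ≈ 125.26°

4f means n = 4, l = 3.
There are 2l+1 = 7 values of m_l.
|L| = ℏ√(3·4) = 2√3 ℏ ≈ 3.464ℏ.
For m_l = -2: cos θ = -2/√12, θ ≈ 125.26°.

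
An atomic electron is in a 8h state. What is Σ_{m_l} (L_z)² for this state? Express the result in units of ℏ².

Σ(L_z)² = 110 ℏ²

The 8h subshell has l = 5.
m_l runs from −5 to 5, i.e. {-5, -4, -3, -2, -1, 0, 1, 2, 3, 4, 5}.
Summing m² from −5 to 5: Σ m_l² = 110.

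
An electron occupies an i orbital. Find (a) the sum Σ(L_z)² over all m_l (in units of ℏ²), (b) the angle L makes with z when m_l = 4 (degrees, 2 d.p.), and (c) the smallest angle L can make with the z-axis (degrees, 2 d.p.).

An i state has l = 6.
Σ m_l² = 182, so Σ(L_z)² = 182 ℏ².
For m_l = 4: cos θ = 4/√42, θ ≈ 51.89°.
cos θ_min = 6/√42, so θ_min ≈ 22.21°.

Σ(L_z)² = 182 ℏ²; θ(m_l=4) ≈ 51.89°; θ_min ≈ 22.21°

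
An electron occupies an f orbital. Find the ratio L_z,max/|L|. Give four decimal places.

L_z,max/|L| = 0.8660

For an f orbital, l = 3.
|L| = 2√3 ℏ ≈ 3.4641ℏ, while L_z,max = lℏ = 3ℏ.
L_z,max/|L| = 3/√12 = 0.8660.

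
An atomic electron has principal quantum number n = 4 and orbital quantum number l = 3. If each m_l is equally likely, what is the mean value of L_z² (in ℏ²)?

⟨L_z²⟩ = 4 ℏ²

The allowed m_l values are -3, -2, -1, 0, 1, 2, 3.
Average of L_z² over 7 states: 28/7 ℏ² = 4 ℏ².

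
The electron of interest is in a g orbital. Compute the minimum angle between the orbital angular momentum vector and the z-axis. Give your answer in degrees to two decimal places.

θ_min ≈ 26.57°

For a g orbital, l = 4.
|L| = ℏ√(l(l+1)) = 2√5 ℏ.
The smallest angle corresponds to the largest L_z, i.e. m_l = l = 4, giving L_z = 4ℏ.
cos θ_min = 4/√20, so θ_min ≈ 26.57°.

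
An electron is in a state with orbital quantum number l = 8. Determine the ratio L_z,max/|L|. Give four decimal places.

L_z,max/|L| = 0.9428

|L| = 6√2 ℏ ≈ 8.4853ℏ, while L_z,max = lℏ = 8ℏ.
L_z,max/|L| = 8/√72 = 0.9428.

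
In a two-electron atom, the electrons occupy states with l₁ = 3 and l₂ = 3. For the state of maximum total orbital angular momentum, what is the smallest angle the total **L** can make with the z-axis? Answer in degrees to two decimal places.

L runs from |3 − 3| = 0 to 3 + 3 = 6.
Allowed values: L = 0, 1, 2, 3, 4, 5, 6.
The maximum is L = 6, with |L_tot| = ℏ√(6·7) = √42 ℏ.
The minimum angle with z is arccos(6/√42) ≈ 22.21°.

θ_min ≈ 22.21°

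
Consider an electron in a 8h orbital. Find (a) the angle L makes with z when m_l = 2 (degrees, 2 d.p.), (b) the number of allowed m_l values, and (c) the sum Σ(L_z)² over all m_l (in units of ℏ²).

The 8h subshell has l = 5.
For m_l = 2: cos θ = 2/√30, θ ≈ 68.58°.
There are 2l+1 = 11 values of m_l.
Σ m_l² = 110, so Σ(L_z)² = 110 ℏ².

θ(m_l=2) ≈ 68.58°; 11 values; Σ(L_z)² = 110 ℏ²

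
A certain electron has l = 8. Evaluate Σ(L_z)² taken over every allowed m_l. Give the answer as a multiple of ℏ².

Σ(L_z)² = 408 ℏ²

m_l runs from −8 to 8, i.e. {-8, -7, -6, -5, -4, -3, -2, -1, 0, 1, 2, 3, 4, 5, 6, 7, 8}.
Σ m_l² = 2·(1 + 4 + 9 + 16 + 25 + 36 + 49 + 64) = 408.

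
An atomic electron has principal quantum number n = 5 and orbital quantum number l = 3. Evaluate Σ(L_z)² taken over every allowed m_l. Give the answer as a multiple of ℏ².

m_l runs from −3 to 3, i.e. {-3, -2, -1, 0, 1, 2, 3}.
Summing m² from −3 to 3: Σ m_l² = 28.

Σ(L_z)² = 28 ℏ²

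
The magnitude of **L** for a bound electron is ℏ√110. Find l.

l = 10

|L| = ℏ√(l(l+1)), so l(l+1) = 110.
l² + l − 110 = 0 ⇒ l = 10.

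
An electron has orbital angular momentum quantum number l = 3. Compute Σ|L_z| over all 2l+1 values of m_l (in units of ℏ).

The allowed m_l values are -3, -2, -1, 0, 1, 2, 3.
Σ|m_l| = 2·3(3+1)/2 = 12.

Σ|L_z| = 12 ℏ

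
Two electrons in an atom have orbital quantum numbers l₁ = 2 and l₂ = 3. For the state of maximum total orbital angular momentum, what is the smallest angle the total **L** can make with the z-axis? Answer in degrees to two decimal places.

By the triangle rule, |l₁ − l₂| ≤ L ≤ l₁ + l₂.
L ∈ {1, 2, 3, 4, 5}.
The maximum is L = 5, with |L_tot| = ℏ√(5·6) = √30 ℏ.
The minimum angle with z is arccos(5/√30) ≈ 24.09°.

θ_min ≈ 24.09°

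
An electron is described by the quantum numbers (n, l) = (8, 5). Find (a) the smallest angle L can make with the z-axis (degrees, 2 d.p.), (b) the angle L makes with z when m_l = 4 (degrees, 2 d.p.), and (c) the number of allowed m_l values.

θ_min ≈ 24.09°; θ(m_l=4) ≈ 43.09°; 11 values

cos θ_min = 5/√30, so θ_min ≈ 24.09°.
For m_l = 4: cos θ = 4/√30, θ ≈ 43.09°.
There are 2l+1 = 11 values of m_l.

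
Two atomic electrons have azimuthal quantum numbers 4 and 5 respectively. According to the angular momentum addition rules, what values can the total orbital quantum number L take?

L = 1, 2, 3, 4, 5, 6, 7, 8, 9

L runs from |4 − 5| = 1 to 4 + 5 = 9.
L ∈ {1, 2, 3, 4, 5, 6, 7, 8, 9}.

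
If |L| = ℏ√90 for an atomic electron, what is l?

|L| = ℏ√(l(l+1)), so l(l+1) = 90.
The positive root is l = 9.

l = 9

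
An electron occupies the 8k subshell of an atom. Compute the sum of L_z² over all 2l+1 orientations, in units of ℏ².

Σ(L_z)² = 280 ℏ²

8k means n = 8, l = 7.
m_l ∈ {-7, -6, -5, -4, -3, -2, -1, 0, 1, 2, 3, 4, 5, 6, 7}.
Summing m² from −7 to 7: Σ m_l² = 280.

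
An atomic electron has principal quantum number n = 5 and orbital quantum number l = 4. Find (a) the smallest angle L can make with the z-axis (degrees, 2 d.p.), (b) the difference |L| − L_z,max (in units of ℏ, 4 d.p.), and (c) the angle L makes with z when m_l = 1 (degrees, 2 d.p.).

cos θ_min = 4/√20, so θ_min ≈ 26.57°.
|L| − L_z,max = (2√5 − 4)ℏ ≈ 0.4721ℏ.
For m_l = 1: cos θ = 1/√20, θ ≈ 77.08°.

θ_min ≈ 26.57°; |L|−L_z,max ≈ 0.4721ℏ; θ(m_l=1) ≈ 77.08°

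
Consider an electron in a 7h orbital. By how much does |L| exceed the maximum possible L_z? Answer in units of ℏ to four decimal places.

7h means n = 7, l = 5.
|L| = √30 ℏ ≈ 5.4772ℏ, while L_z,max = lℏ = 5ℏ.
The difference is (√30 − 5)ℏ ≈ 0.4772ℏ.

|L| − L_z,max ≈ 0.4772ℏ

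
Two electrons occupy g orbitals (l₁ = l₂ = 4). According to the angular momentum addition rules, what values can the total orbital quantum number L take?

By the triangle rule, |l₁ − l₂| ≤ L ≤ l₁ + l₂.
So L can be 0, 1, 2, 3, 4, 5, 6, 7, 8.

L = 0, 1, 2, 3, 4, 5, 6, 7, 8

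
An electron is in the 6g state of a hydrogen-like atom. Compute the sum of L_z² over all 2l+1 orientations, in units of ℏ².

Σ(L_z)² = 60 ℏ²

For 6g, l = 4.
m_l ∈ {-4, -3, -2, -1, 0, 1, 2, 3, 4}.
Σ m_l² = l(l+1)(2l+1)/3 = 4·5·9/3 = 60.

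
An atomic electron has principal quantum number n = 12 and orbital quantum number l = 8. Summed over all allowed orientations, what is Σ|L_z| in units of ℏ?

Σ|L_z| = 72 ℏ

The allowed m_l values are -8, -7, -6, -5, -4, -3, -2, -1, 0, 1, 2, 3, 4, 5, 6, 7, 8.
Σ|m_l| = 2·8(8+1)/2 = 72.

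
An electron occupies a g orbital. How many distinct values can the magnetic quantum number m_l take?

A g state has l = 4.
The number of m_l values is 2l + 1 = 2·4 + 1 = 9.

9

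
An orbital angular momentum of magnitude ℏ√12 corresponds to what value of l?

Since |L|² = l(l+1)ℏ², l(l+1) = 12.
l² + l − 12 = 0 ⇒ l = 3.

l = 3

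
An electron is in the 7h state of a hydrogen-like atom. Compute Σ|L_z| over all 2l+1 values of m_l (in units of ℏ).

Σ|L_z| = 30 ℏ

The 7h subshell has l = 5.
m_l ∈ {-5, -4, -3, -2, -1, 0, 1, 2, 3, 4, 5}.
Σ|m_l| = 2·5(5+1)/2 = 30.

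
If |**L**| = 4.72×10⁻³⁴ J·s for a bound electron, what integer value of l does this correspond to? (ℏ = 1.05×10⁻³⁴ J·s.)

|L|/ℏ = (4.72×10⁻³⁴)/(1.05×10⁻³⁴) ≈ 4.495.
l(l+1) ≈ 4.495² ≈ 20.21, so l = 4.

l = 4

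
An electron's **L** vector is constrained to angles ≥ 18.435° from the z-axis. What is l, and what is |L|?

At minimum angle, m_l = l, so cos θ = l/√(l(l+1)); cos²θ = l/(l+1) = 0.9000.
Solving: l = 9.
Then |L| = ℏ√(9·10) = 3√10 ℏ.

l = 9, |L| = 3√10 ℏ ≈ 9.487ℏ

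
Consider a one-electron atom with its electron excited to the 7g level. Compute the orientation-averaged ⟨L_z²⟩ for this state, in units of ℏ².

⟨L_z²⟩ = 6.667 ℏ²

The 7g level has l = 4.
m_l ∈ {-4, -3, -2, -1, 0, 1, 2, 3, 4}.
⟨L_z²⟩ = ℏ²·l(l+1)/3 = 6.667ℏ².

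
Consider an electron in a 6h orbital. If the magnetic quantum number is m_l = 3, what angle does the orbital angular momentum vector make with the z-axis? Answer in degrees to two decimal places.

6h means n = 6, l = 5.
|L| = √(l(l+1)) ℏ = √30 ℏ.
L_z = m_l ℏ = 3ℏ.
cos θ = L_z/|L| = 3/√30, so θ ≈ 56.79°.

θ ≈ 56.79°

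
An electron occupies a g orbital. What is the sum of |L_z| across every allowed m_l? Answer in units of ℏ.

Σ|L_z| = 20 ℏ

For a g orbital, l = 4.
m_l runs from −4 to 4, i.e. {-4, -3, -2, -1, 0, 1, 2, 3, 4}.
Σ|m_l| = l(l+1) = 20.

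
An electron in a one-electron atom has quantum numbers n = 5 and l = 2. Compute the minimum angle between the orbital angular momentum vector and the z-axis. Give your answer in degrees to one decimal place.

θ_min ≈ 35.3°

|L| = √(l(l+1)) ℏ = √6 ℏ.
The smallest angle corresponds to the largest L_z, i.e. m_l = l = 2, giving L_z = 2ℏ.
cos θ_min = 2/√6, so θ_min ≈ 35.3°.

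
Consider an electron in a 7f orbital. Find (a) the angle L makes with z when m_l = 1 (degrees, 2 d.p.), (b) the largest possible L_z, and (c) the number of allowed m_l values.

7f means n = 7, l = 3.
For m_l = 1: cos θ = 1/√12, θ ≈ 73.22°.
L_z,max = lℏ = 3ℏ.
There are 2l+1 = 7 values of m_l.

θ(m_l=1) ≈ 73.22°; L_z,max = 3ℏ; 7 values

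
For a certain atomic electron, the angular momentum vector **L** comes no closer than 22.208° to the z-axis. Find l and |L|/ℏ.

cos θ_min = l/√(l(l+1)) = √(l/(l+1)), so l/(l+1) = cos²(22.208°) = 0.8571.
Thus l = 0.8571/(1 − 0.8571) ≈ 6.
Then |L| = ℏ√(6·7) = √42 ℏ.

l = 6, |L| = √42 ℏ ≈ 6.481ℏ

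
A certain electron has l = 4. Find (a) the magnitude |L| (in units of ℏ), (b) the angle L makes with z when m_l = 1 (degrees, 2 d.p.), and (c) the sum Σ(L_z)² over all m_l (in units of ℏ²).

|L| = 2√5 ℏ ≈ 4.472ℏ; θ(m_l=1) ≈ 77.08°; Σ(L_z)² = 60 ℏ²

|L| = ℏ√(4·5) = 2√5 ℏ ≈ 4.472ℏ.
For m_l = 1: cos θ = 1/√20, θ ≈ 77.08°.
Σ m_l² = 60, so Σ(L_z)² = 60 ℏ².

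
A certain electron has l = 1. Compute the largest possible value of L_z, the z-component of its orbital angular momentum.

L_z,max = 1ℏ

L_z = m_l ℏ with m_l ∈ {−1, …, 1}; the maximum is m_l = 1.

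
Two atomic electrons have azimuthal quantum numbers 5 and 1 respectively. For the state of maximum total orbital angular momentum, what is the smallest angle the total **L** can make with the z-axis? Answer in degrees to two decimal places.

θ_min ≈ 22.21°

The total orbital quantum number L ranges from |l₁ − l₂| to l₁ + l₂ in integer steps.
Allowed values: L = 4, 5, 6.
The maximum is L = 6, with |L_tot| = ℏ√(6·7) = √42 ℏ.
The minimum angle with z is arccos(6/√42) ≈ 22.21°.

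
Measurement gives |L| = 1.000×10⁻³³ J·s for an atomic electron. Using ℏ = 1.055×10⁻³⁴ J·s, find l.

l = 9

In units of ℏ, |L| ≈ 9.479.
(|L|/ℏ)² = l(l+1) ≈ 89.85 ⇒ l = 9.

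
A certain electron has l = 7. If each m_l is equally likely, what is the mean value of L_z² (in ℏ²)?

m_l runs from −7 to 7, i.e. {-7, -6, -5, -4, -3, -2, -1, 0, 1, 2, 3, 4, 5, 6, 7}.
⟨L_z²⟩ = ℏ²·l(l+1)/3 = 18.67ℏ².

⟨L_z²⟩ = 18.67 ℏ²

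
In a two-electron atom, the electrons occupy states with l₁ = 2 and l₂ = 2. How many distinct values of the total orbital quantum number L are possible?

5

L runs from |2 − 2| = 0 to 2 + 2 = 4.
L ∈ {0, 1, 2, 3, 4}.
That is 5 values.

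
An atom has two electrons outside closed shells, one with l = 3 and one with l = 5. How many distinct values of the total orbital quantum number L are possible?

The total orbital quantum number L ranges from |l₁ − l₂| to l₁ + l₂ in integer steps.
L ∈ {2, 3, 4, 5, 6, 7, 8}.
That is 7 values.

7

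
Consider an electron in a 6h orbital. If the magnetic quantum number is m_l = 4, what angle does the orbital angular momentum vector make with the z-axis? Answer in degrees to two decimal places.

θ ≈ 43.09°

6h means n = 6, l = 5.
|L| = ℏ√(l(l+1)) = √30 ℏ.
L_z = m_l ℏ = 4ℏ.
cos θ = L_z/|L| = 4/√30, so θ ≈ 43.09°.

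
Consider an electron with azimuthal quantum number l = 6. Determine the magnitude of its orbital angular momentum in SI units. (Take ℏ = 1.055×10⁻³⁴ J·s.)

|L| = 6.837×10⁻³⁴ J·s

|L| = ℏ√(l(l+1)) = ℏ√(6·7) = √42 ℏ
Numerically, |L| = 6.481 × (1.055×10⁻³⁴ J·s) = 6.837×10⁻³⁴ J·s.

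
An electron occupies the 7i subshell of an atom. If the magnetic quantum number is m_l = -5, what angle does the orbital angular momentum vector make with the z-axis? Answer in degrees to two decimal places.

7i means n = 7, l = 6.
|L|² = l(l+1)ℏ² = 42ℏ², so |L| = √42 ℏ.
L_z = m_l ℏ = −5ℏ.
cos θ = L_z/|L| = -5/√42, so θ ≈ 140.49°.

θ ≈ 140.49°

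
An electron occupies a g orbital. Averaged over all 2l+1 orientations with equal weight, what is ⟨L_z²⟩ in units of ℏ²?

⟨L_z²⟩ = 6.667 ℏ²

A g state has l = 4.
m_l ∈ {-4, -3, -2, -1, 0, 1, 2, 3, 4}.
⟨L_z²⟩ = ℏ²·l(l+1)/3 = 6.667ℏ².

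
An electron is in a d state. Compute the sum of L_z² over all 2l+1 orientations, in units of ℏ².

For a d orbital, l = 2.
m_l ∈ {-2, -1, 0, 1, 2}.
Summing m² from −2 to 2: Σ m_l² = 10.

Σ(L_z)² = 10 ℏ²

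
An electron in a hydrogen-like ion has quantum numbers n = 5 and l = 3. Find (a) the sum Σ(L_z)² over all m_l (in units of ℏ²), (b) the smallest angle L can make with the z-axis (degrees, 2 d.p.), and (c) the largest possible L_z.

Σ(L_z)² = 28 ℏ²; θ_min ≈ 30.00°; L_z,max = 3ℏ

Σ m_l² = 28, so Σ(L_z)² = 28 ℏ².
cos θ_min = 3/√12, so θ_min ≈ 30.00°.
L_z,max = lℏ = 3ℏ.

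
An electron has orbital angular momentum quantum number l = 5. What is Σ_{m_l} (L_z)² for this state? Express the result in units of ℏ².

m_l runs from −5 to 5, i.e. {-5, -4, -3, -2, -1, 0, 1, 2, 3, 4, 5}.
Summing m² from −5 to 5: Σ m_l² = 110.

Σ(L_z)² = 110 ℏ²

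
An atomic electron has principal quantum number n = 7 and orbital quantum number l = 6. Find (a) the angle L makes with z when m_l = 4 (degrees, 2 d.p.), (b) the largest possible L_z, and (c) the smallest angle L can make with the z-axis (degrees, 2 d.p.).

For m_l = 4: cos θ = 4/√42, θ ≈ 51.89°.
L_z,max = lℏ = 6ℏ.
cos θ_min = 6/√42, so θ_min ≈ 22.21°.

θ(m_l=4) ≈ 51.89°; L_z,max = 6ℏ; θ_min ≈ 22.21°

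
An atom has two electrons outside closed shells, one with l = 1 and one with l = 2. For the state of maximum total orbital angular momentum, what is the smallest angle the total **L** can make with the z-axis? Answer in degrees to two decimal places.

L runs from |1 − 2| = 1 to 1 + 2 = 3.
L ∈ {1, 2, 3}.
The maximum is L = 3, with |L_tot| = ℏ√(3·4) = 2√3 ℏ.
The minimum angle with z is arccos(3/√12) ≈ 30.00°.

θ_min ≈ 30.00°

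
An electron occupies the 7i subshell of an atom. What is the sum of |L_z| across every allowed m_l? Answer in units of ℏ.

Σ|L_z| = 42 ℏ

7i means n = 7, l = 6.
The allowed m_l values are -6, -5, -4, -3, -2, -1, 0, 1, 2, 3, 4, 5, 6.
Σ|m_l| = l(l+1) = 42.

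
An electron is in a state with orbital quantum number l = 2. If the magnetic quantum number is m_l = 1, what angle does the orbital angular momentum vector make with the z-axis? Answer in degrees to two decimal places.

θ ≈ 65.91°

|L| = √(l(l+1)) ℏ = √6 ℏ.
L_z = m_l ℏ = 1ℏ.
cos θ = L_z/|L| = 1/√6, so θ ≈ 65.91°.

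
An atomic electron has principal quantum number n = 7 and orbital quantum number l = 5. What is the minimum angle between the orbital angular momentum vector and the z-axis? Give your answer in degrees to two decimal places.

θ_min ≈ 24.09°

|L| = √(l(l+1)) ℏ = √30 ℏ.
The smallest angle corresponds to the largest L_z, i.e. m_l = l = 5, giving L_z = 5ℏ.
cos θ_min = 5/√30, so θ_min ≈ 24.09°.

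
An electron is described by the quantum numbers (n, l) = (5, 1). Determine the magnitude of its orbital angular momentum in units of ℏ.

|L| = √2 ℏ ≈ 1.414ℏ

|L| = ℏ√(l(l+1)) = ℏ√(1·2) = √2 ℏ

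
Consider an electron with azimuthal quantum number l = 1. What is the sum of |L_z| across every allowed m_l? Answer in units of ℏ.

Σ|L_z| = 2 ℏ

The allowed m_l values are -1, 0, 1.
Σ|m_l| = 2·1(1+1)/2 = 2.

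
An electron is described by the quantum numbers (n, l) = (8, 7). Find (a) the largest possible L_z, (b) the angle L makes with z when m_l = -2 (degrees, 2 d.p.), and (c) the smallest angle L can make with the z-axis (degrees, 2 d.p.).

L_z,max = lℏ = 7ℏ.
For m_l = -2: cos θ = -2/√56, θ ≈ 105.50°.
cos θ_min = 7/√56, so θ_min ≈ 20.70°.

L_z,max = 7ℏ; θ(m_l=-2) ≈ 105.50°; θ_min ≈ 20.70°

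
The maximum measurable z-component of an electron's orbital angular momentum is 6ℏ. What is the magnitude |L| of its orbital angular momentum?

|L| = √42 ℏ ≈ 6.481ℏ

The maximum L_z equals lℏ, giving l = 6.
Then |L| = ℏ√(6·7) = √42 ℏ.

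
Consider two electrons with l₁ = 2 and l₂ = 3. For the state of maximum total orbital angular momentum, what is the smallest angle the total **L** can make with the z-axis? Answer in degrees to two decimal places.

θ_min ≈ 24.09°

By the triangle rule, |l₁ − l₂| ≤ L ≤ l₁ + l₂.
Allowed values: L = 1, 2, 3, 4, 5.
The maximum is L = 5, with |L_tot| = ℏ√(5·6) = √30 ℏ.
The minimum angle with z is arccos(5/√30) ≈ 24.09°.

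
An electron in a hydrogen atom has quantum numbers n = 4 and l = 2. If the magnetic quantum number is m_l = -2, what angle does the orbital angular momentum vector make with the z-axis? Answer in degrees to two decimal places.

θ ≈ 144.74°

|L| = √(l(l+1)) ℏ = √6 ℏ.
L_z = m_l ℏ = −2ℏ.
cos θ = L_z/|L| = -2/√6, so θ ≈ 144.74°.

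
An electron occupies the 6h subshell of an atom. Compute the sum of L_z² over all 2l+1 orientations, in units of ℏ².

Σ(L_z)² = 110 ℏ²

6h means n = 6, l = 5.
The allowed m_l values are -5, -4, -3, -2, -1, 0, 1, 2, 3, 4, 5.
Σ m_l² = 2·(1 + 4 + 9 + 16 + 25) = 110.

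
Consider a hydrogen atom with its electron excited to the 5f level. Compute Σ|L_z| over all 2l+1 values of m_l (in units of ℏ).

The 5f level has l = 3.
m_l runs from −3 to 3, i.e. {-3, -2, -1, 0, 1, 2, 3}.
Σ|m_l| = l(l+1) = 12.

Σ|L_z| = 12 ℏ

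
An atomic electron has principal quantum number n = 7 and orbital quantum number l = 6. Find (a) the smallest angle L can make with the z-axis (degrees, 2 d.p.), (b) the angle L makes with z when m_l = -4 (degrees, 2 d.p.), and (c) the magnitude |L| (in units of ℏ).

θ_min ≈ 22.21°; θ(m_l=-4) ≈ 128.11°; |L| = √42 ℏ ≈ 6.481ℏ

cos θ_min = 6/√42, so θ_min ≈ 22.21°.
For m_l = -4: cos θ = -4/√42, θ ≈ 128.11°.
|L| = ℏ√(6·7) = √42 ℏ ≈ 6.481ℏ.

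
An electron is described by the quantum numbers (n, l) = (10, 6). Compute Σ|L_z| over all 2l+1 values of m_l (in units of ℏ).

Σ|L_z| = 42 ℏ

The allowed m_l values are -6, -5, -4, -3, -2, -1, 0, 1, 2, 3, 4, 5, 6.
Σ|m_l| = l(l+1) = 42.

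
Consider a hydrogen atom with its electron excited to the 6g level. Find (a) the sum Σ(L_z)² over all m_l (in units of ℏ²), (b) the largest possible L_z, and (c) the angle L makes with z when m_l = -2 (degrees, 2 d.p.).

Σ(L_z)² = 60 ℏ²; L_z,max = 4ℏ; θ(m_l=-2) ≈ 116.57°

The 6g level has l = 4.
Σ m_l² = 60, so Σ(L_z)² = 60 ℏ².
L_z,max = lℏ = 4ℏ.
For m_l = -2: cos θ = -2/√20, θ ≈ 116.57°.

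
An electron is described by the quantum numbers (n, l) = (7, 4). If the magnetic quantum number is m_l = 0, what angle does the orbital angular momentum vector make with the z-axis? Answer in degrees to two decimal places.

θ ≈ 90.00°

|L| = √(l(l+1)) ℏ = 2√5 ℏ.
L_z = m_l ℏ = 0ℏ.
cos θ = L_z/|L| = 0/√20, so θ ≈ 90.00°.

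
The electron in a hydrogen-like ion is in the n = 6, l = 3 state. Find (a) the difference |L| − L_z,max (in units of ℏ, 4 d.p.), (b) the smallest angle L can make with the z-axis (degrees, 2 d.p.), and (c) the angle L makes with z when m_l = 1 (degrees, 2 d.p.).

|L|−L_z,max ≈ 0.4641ℏ; θ_min ≈ 30.00°; θ(m_l=1) ≈ 73.22°

|L| − L_z,max = (2√3 − 3)ℏ ≈ 0.4641ℏ.
cos θ_min = 3/√12, so θ_min ≈ 30.00°.
For m_l = 1: cos θ = 1/√12, θ ≈ 73.22°.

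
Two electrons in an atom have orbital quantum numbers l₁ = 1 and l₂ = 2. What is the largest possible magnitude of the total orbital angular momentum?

|L_tot|_max = 2√3 ℏ ≈ 3.464ℏ

By the triangle rule, |l₁ − l₂| ≤ L ≤ l₁ + l₂.
So L can be 1, 2, 3.
The largest magnitude corresponds to L = 3: |L_tot| = ℏ√(3·4) = 2√3 ℏ.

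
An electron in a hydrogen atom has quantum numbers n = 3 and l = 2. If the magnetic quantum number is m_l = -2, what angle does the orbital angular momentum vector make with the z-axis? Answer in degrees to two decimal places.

|L| = ℏ√(l(l+1)) = √6 ℏ.
L_z = m_l ℏ = −2ℏ.
cos θ = L_z/|L| = -2/√6, so θ ≈ 144.74°.

θ ≈ 144.74°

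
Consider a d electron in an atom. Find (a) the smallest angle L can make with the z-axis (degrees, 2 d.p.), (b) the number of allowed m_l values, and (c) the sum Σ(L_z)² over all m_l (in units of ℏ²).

The letter d corresponds to l = 2.
cos θ_min = 2/√6, so θ_min ≈ 35.26°.
There are 2l+1 = 5 values of m_l.
Σ m_l² = 10, so Σ(L_z)² = 10 ℏ².

θ_min ≈ 35.26°; 5 values; Σ(L_z)² = 10 ℏ²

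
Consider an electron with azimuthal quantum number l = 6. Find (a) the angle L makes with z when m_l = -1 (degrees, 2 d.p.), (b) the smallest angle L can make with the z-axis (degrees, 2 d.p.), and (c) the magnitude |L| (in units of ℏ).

For m_l = -1: cos θ = -1/√42, θ ≈ 98.88°.
cos θ_min = 6/√42, so θ_min ≈ 22.21°.
|L| = ℏ√(6·7) = √42 ℏ ≈ 6.481ℏ.

θ(m_l=-1) ≈ 98.88°; θ_min ≈ 22.21°; |L| = √42 ℏ ≈ 6.481ℏ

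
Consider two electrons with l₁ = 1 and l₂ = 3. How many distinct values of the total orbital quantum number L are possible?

3

The total orbital quantum number L ranges from |l₁ − l₂| to l₁ + l₂ in integer steps.
L ∈ {2, 3, 4}.
That is 3 values.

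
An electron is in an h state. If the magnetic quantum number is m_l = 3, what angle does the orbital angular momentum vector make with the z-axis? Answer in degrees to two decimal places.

An h state has l = 5.
|L|² = l(l+1)ℏ² = 30ℏ², so |L| = √30 ℏ.
L_z = m_l ℏ = 3ℏ.
cos θ = L_z/|L| = 3/√30, so θ ≈ 56.79°.

θ ≈ 56.79°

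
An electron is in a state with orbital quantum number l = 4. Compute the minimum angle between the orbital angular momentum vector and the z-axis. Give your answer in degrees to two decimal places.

|L| = ℏ√(l(l+1)) = 2√5 ℏ.
The smallest angle corresponds to the largest L_z, i.e. m_l = l = 4, giving L_z = 4ℏ.
cos θ_min = 4/√20, so θ_min ≈ 26.57°.

θ_min ≈ 26.57°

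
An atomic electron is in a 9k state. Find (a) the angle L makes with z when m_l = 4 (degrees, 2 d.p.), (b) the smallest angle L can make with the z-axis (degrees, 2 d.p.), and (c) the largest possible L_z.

For 9k, l = 7.
For m_l = 4: cos θ = 4/√56, θ ≈ 57.69°.
cos θ_min = 7/√56, so θ_min ≈ 20.70°.
L_z,max = lℏ = 7ℏ.

θ(m_l=4) ≈ 57.69°; θ_min ≈ 20.70°; L_z,max = 7ℏ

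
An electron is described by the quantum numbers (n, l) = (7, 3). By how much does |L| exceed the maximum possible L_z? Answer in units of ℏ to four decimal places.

|L| − L_z,max ≈ 0.4641ℏ

|L| = 2√3 ℏ ≈ 3.4641ℏ, while L_z,max = lℏ = 3ℏ.
The difference is (2√3 − 3)ℏ ≈ 0.4641ℏ.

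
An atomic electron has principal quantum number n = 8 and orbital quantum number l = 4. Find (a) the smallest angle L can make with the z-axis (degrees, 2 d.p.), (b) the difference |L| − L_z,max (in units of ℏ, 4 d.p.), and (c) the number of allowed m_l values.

cos θ_min = 4/√20, so θ_min ≈ 26.57°.
|L| − L_z,max = (2√5 − 4)ℏ ≈ 0.4721ℏ.
There are 2l+1 = 9 values of m_l.

θ_min ≈ 26.57°; |L|−L_z,max ≈ 0.4721ℏ; 9 values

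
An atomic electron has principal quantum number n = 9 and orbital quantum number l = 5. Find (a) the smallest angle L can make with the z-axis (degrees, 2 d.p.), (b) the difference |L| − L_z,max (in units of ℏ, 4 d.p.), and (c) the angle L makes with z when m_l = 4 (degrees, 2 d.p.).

θ_min ≈ 24.09°; |L|−L_z,max ≈ 0.4772ℏ; θ(m_l=4) ≈ 43.09°

cos θ_min = 5/√30, so θ_min ≈ 24.09°.
|L| − L_z,max = (√30 − 5)ℏ ≈ 0.4772ℏ.
For m_l = 4: cos θ = 4/√30, θ ≈ 43.09°.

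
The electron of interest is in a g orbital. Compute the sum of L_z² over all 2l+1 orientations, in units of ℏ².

Σ(L_z)² = 60 ℏ²

For a g orbital, l = 4.
m_l runs from −4 to 4, i.e. {-4, -3, -2, -1, 0, 1, 2, 3, 4}.
Σ m_l² = l(l+1)(2l+1)/3 = 4·5·9/3 = 60.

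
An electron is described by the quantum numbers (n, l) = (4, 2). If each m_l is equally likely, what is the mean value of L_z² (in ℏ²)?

The allowed m_l values are -2, -1, 0, 1, 2.
⟨L_z²⟩ = ℏ²·(Σ m_l²)/(2l+1) = ℏ²·10/5 = 2ℏ².

⟨L_z²⟩ = 2 ℏ²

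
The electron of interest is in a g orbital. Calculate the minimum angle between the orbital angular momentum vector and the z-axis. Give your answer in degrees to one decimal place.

For a g orbital, l = 4.
|L| = √(l(l+1)) ℏ = 2√5 ℏ.
The smallest angle corresponds to the largest L_z, i.e. m_l = l = 4, giving L_z = 4ℏ.
cos θ_min = 4/√20, so θ_min ≈ 26.6°.

θ_min ≈ 26.6°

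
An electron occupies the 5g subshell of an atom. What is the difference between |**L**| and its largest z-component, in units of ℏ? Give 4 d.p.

The 5g subshell has l = 4.
|L| = 2√5 ℏ ≈ 4.4721ℏ, while L_z,max = lℏ = 4ℏ.
The difference is (2√5 − 4)ℏ ≈ 0.4721ℏ.

|L| − L_z,max ≈ 0.4721ℏ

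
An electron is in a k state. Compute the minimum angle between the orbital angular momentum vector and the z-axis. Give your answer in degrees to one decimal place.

θ_min ≈ 20.7°

K corresponds to l = 7.
|L| = √(l(l+1)) ℏ = 2√14 ℏ.
The smallest angle corresponds to the largest L_z, i.e. m_l = l = 7, giving L_z = 7ℏ.
cos θ_min = 7/√56, so θ_min ≈ 20.7°.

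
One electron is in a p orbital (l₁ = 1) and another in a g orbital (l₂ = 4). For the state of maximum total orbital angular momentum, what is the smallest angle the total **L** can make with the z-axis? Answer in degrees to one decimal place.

θ_min ≈ 24.1°

L runs from |1 − 4| = 3 to 1 + 4 = 5.
L ∈ {3, 4, 5}.
The maximum is L = 5, with |L_tot| = ℏ√(5·6) = √30 ℏ.
The minimum angle with z is arccos(5/√30) ≈ 24.1°.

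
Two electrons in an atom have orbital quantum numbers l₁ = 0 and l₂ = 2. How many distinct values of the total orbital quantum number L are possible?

Angular momentum addition gives L = |l₁ − l₂|, …, l₁ + l₂.
So L can be 2.
That is 1 value.

1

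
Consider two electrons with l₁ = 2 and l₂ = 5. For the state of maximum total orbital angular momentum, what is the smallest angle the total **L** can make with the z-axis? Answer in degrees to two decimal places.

Angular momentum addition gives L = |l₁ − l₂|, …, l₁ + l₂.
L ∈ {3, 4, 5, 6, 7}.
The maximum is L = 7, with |L_tot| = ℏ√(7·8) = 2√14 ℏ.
The minimum angle with z is arccos(7/√56) ≈ 20.70°.

θ_min ≈ 20.70°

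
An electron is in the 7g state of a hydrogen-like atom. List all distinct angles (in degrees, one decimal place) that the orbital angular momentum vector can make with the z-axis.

The 7g subshell has l = 4.
|L| = √(l(l+1)) ℏ = 2√5 ℏ.
cos θ = m_l/√20 for each m_l ∈ {-4, -3, -2, -1, 0, 1, 2, 3, 4}.

θ ∈ {26.6°, 47.9°, 63.4°, 77.1°, 90.0°, 102.9°, 116.6°, 132.1°, 153.4°}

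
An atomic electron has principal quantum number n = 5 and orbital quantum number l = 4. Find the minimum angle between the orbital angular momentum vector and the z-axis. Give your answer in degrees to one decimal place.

θ_min ≈ 26.6°

|L|² = l(l+1)ℏ² = 20ℏ², so |L| = 2√5 ℏ.
The smallest angle corresponds to the largest L_z, i.e. m_l = l = 4, giving L_z = 4ℏ.
cos θ_min = 4/√20, so θ_min ≈ 26.6°.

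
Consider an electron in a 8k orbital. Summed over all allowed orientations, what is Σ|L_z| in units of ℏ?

8k means n = 8, l = 7.
m_l runs from −7 to 7, i.e. {-7, -6, -5, -4, -3, -2, -1, 0, 1, 2, 3, 4, 5, 6, 7}.
Σ|m_l| = l(l+1) = 56.

Σ|L_z| = 56 ℏ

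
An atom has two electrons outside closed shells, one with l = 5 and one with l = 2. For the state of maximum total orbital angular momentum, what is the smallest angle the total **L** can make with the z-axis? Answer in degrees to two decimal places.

θ_min ≈ 20.70°

L runs from |5 − 2| = 3 to 5 + 2 = 7.
So L can be 3, 4, 5, 6, 7.
The maximum is L = 7, with |L_tot| = ℏ√(7·8) = 2√14 ℏ.
The minimum angle with z is arccos(7/√56) ≈ 20.70°.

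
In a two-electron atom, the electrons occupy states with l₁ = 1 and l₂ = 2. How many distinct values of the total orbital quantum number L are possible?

3

The total orbital quantum number L ranges from |l₁ − l₂| to l₁ + l₂ in integer steps.
So L can be 1, 2, 3.
That is 3 values.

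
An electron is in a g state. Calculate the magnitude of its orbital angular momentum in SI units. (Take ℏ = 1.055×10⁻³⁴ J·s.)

|L| = 4.718×10⁻³⁴ J·s

The letter g corresponds to l = 4.
|L| = ℏ√(l(l+1)) = ℏ√(4·5) = 2√5 ℏ
Numerically, |L| = 4.472 × (1.055×10⁻³⁴ J·s) = 4.718×10⁻³⁴ J·s.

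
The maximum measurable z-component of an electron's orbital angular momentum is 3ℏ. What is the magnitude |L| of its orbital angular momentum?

Since max m_l = l, l = 3.
|L| = ℏ√(l(l+1)) = 2√3 ℏ.

|L| = 2√3 ℏ ≈ 3.464ℏ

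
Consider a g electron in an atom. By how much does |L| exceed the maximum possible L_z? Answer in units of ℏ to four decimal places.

A g state has l = 4.
|L| = 2√5 ℏ ≈ 4.4721ℏ, while L_z,max = lℏ = 4ℏ.
The difference is (2√5 − 4)ℏ ≈ 0.4721ℏ.

|L| − L_z,max ≈ 0.4721ℏ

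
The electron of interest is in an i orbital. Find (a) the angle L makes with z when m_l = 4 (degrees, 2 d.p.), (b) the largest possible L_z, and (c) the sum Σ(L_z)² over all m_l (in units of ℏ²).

θ(m_l=4) ≈ 51.89°; L_z,max = 6ℏ; Σ(L_z)² = 182 ℏ²

The letter i corresponds to l = 6.
For m_l = 4: cos θ = 4/√42, θ ≈ 51.89°.
L_z,max = lℏ = 6ℏ.
Σ m_l² = 182, so Σ(L_z)² = 182 ℏ².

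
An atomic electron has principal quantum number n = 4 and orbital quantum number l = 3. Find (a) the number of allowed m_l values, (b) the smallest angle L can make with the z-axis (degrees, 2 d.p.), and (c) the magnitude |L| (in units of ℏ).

There are 2l+1 = 7 values of m_l.
cos θ_min = 3/√12, so θ_min ≈ 30.00°.
|L| = ℏ√(3·4) = 2√3 ℏ ≈ 3.464ℏ.

7 values; θ_min ≈ 30.00°; |L| = 2√3 ℏ ≈ 3.464ℏ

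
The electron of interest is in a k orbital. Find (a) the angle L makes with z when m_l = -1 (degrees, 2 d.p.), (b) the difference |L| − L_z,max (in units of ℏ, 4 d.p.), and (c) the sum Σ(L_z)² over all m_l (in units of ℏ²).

θ(m_l=-1) ≈ 97.68°; |L|−L_z,max ≈ 0.4833ℏ; Σ(L_z)² = 280 ℏ²

A k state has l = 7.
For m_l = -1: cos θ = -1/√56, θ ≈ 97.68°.
|L| − L_z,max = (2√14 − 7)ℏ ≈ 0.4833ℏ.
Σ m_l² = 280, so Σ(L_z)² = 280 ℏ².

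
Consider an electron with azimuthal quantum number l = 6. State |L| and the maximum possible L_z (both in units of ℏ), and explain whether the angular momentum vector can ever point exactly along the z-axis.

|L| = √42 ℏ ≈ 6.4807ℏ, while L_z,max = lℏ = 6ℏ.
Since |L| > L_z,max, the vector can never point exactly along z; the closest it comes is θ_min = arccos(6/√42) ≈ 22.2°.

No: L_z,max = 6ℏ < |L| = √42 ℏ ≈ 6.481ℏ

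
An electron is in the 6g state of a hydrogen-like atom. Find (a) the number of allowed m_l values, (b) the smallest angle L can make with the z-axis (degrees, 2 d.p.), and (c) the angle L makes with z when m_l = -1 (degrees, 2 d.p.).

6g means n = 6, l = 4.
There are 2l+1 = 9 values of m_l.
cos θ_min = 4/√20, so θ_min ≈ 26.57°.
For m_l = -1: cos θ = -1/√20, θ ≈ 102.92°.

9 values; θ_min ≈ 26.57°; θ(m_l=-1) ≈ 102.92°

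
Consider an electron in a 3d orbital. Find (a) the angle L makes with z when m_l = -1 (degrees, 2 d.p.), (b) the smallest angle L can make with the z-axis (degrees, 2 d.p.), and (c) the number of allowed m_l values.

3d means n = 3, l = 2.
For m_l = -1: cos θ = -1/√6, θ ≈ 114.09°.
cos θ_min = 2/√6, so θ_min ≈ 35.26°.
There are 2l+1 = 5 values of m_l.

θ(m_l=-1) ≈ 114.09°; θ_min ≈ 35.26°; 5 values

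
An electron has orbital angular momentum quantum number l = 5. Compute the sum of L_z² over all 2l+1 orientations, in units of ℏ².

m_l ∈ {-5, -4, -3, -2, -1, 0, 1, 2, 3, 4, 5}.
Summing m² from −5 to 5: Σ m_l² = 110.

Σ(L_z)² = 110 ℏ²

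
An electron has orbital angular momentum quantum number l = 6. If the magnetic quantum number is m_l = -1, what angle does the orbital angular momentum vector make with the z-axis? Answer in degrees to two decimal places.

|L|² = l(l+1)ℏ² = 42ℏ², so |L| = √42 ℏ.
L_z = m_l ℏ = −1ℏ.
cos θ = L_z/|L| = -1/√42, so θ ≈ 98.88°.

θ ≈ 98.88°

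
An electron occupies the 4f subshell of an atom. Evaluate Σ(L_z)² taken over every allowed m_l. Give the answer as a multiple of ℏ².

Σ(L_z)² = 28 ℏ²

4f means n = 4, l = 3.
m_l ∈ {-3, -2, -1, 0, 1, 2, 3}.
Summing m² from −3 to 3: Σ m_l² = 28.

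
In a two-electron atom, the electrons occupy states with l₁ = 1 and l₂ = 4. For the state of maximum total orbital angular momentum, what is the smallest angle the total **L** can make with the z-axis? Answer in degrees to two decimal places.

Angular momentum addition gives L = |l₁ − l₂|, …, l₁ + l₂.
L ∈ {3, 4, 5}.
The maximum is L = 5, with |L_tot| = ℏ√(5·6) = √30 ℏ.
The minimum angle with z is arccos(5/√30) ≈ 24.09°.

θ_min ≈ 24.09°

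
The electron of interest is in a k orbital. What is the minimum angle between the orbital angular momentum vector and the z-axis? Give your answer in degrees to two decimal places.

θ_min ≈ 20.70°

K corresponds to l = 7.
|L| = ℏ√(l(l+1)) = 2√14 ℏ.
The smallest angle corresponds to the largest L_z, i.e. m_l = l = 7, giving L_z = 7ℏ.
cos θ_min = 7/√56, so θ_min ≈ 20.70°.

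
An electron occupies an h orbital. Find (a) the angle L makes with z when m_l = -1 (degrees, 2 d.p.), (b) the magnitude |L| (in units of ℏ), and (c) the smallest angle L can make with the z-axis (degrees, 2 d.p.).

θ(m_l=-1) ≈ 100.52°; |L| = √30 ℏ ≈ 5.477ℏ; θ_min ≈ 24.09°

H corresponds to l = 5.
For m_l = -1: cos θ = -1/√30, θ ≈ 100.52°.
|L| = ℏ√(5·6) = √30 ℏ ≈ 5.477ℏ.
cos θ_min = 5/√30, so θ_min ≈ 24.09°.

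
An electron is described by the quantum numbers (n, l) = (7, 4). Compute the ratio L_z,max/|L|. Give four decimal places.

L_z,max/|L| = 0.8944

|L| = 2√5 ℏ ≈ 4.4721ℏ, while L_z,max = lℏ = 4ℏ.
L_z,max/|L| = 4/√20 = 0.8944.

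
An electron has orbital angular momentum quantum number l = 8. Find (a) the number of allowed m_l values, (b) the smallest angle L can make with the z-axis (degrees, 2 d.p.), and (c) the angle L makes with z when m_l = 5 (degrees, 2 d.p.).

17 values; θ_min ≈ 19.47°; θ(m_l=5) ≈ 53.90°

There are 2l+1 = 17 values of m_l.
cos θ_min = 8/√72, so θ_min ≈ 19.47°.
For m_l = 5: cos θ = 5/√72, θ ≈ 53.90°.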